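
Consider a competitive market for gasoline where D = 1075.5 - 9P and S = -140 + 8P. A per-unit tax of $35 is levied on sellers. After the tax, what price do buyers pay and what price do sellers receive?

Pre-tax equilibrium: P* = 71.5, Q* = 432.
Tax on sellers shifts supply to S = -140 + 8(P − 35) = -420 + 8P.
1075.5 - 9P = -420 + 8P gives buyer price Pb = 2991/34; sellers receive Ps = 2991/34 − 35 = 1801/34.
New quantity: Q = 1075.5 − 9(2991/34) = 4824/17.

Buyers pay 2991/34, sellers receive 1801/34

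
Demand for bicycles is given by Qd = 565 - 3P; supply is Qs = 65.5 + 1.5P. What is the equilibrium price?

Set Qd = Qs: 565 - 3P = 65.5 + 1.5P.
499.5 = 4.5P, so P* = 111.
Q* = 565 − 3(111) = 232.

P* = 111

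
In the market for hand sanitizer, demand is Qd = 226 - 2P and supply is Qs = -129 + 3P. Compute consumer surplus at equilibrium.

Consumer surplus = 1764

Equilibrium: 226 - 2P = -129 + 3P gives P* = 71, Q* = 84.
Demand choke price (Qd = 0): P = 113.
CS = ½(113 − 71)(84) = 1764.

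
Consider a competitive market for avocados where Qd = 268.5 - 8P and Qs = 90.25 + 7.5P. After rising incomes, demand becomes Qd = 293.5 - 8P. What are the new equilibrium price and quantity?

P' = 813/62, Q' = 11693/62

Original equilibrium: P* = 11.5, Q* = 176.5.
New equilibrium: 293.5 - 8P = 90.25 + 7.5P, so 203.25 = 15.5P and P' = 813/62; Q' = 293.5 − 8(813/62) = 11693/62.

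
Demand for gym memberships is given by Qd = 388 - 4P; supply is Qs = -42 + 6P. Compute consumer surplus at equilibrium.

Equilibrium: 388 - 4P = -42 + 6P gives P* = 43, Q* = 216.
Demand choke price (Qd = 0): P = 97.
CS = ½(97 − 43)(216) = 5832.

Consumer surplus = 5832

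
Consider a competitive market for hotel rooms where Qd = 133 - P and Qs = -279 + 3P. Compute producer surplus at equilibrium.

Producer surplus = 150

Equilibrium: 133 - P = -279 + 3P gives P* = 103, Q* = 30.
Supply starts at P = 93 (where Qs = 0).
PS = ½(103 − 93)(30) = 150.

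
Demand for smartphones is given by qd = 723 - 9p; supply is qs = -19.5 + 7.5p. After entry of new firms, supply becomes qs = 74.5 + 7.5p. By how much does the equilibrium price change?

Original equilibrium: p* = 45, q* = 318.
New equilibrium: 723 - 9p = 74.5 + 7.5p, so 648.5 = 16.5p and p' = 1297/33; q' = 723 − 9(1297/33) = 4062/11.
Change in price: 1297/33 − 45 = -188/33.

Δp = -188/33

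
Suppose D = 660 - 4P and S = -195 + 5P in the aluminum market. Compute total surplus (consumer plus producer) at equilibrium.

Total surplus = 17640

Equilibrium: 660 - 4P = -195 + 5P gives P* = 95, Q* = 280.
Demand choke price: P = 165; supply starts at P = 39.
CS = ½(165 − 95)(280) = 9800; PS = ½(95 − 39)(280) = 7840.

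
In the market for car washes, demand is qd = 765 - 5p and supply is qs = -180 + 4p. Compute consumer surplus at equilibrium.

Equilibrium: 765 - 5p = -180 + 4p gives p* = 105, q* = 240.
Demand choke price (qd = 0): p = 153.
CS = ½(153 − 105)(240) = 5760.

Consumer surplus = 5760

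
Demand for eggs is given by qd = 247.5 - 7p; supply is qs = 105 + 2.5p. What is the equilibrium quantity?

Set qd = qs: 247.5 - 7p = 105 + 2.5p.
142.5 = 9.5p, so p* = 15.
q* = 247.5 − 7(15) = 142.5.

q* = 142.5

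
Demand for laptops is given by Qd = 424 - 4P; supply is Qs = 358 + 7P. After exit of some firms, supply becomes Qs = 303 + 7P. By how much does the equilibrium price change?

ΔP = 5

Original equilibrium: P* = 6, Q* = 400.
New equilibrium: 424 - 4P = 303 + 7P, so 121 = 11P and P' = 11; Q' = 424 − 4(11) = 380.
Change in price: 11 − 6 = 5.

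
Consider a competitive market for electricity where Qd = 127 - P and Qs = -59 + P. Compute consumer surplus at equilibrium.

Consumer surplus = 578

Equilibrium: 127 - P = -59 + P gives P* = 93, Q* = 34.
Demand choke price (Qd = 0): P = 127.
CS = ½(127 − 93)(34) = 578.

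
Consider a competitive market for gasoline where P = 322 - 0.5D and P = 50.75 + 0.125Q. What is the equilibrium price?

P* = 105

Set the two price expressions equal: 322 - 0.5Q = 50.75 + 0.125Q.
271.25 = 0.625Q, so Q* = 434.
P* = 322 − (0.5)(434) = 105.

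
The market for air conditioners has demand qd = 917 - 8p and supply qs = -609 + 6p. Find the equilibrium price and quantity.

Set qd = qs: 917 - 8p = -609 + 6p.
1526 = 14p, so p* = 109.
q* = 917 − 8(109) = 45.

p* = 109, q* = 45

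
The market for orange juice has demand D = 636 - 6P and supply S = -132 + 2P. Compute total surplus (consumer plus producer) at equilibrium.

Equilibrium: 636 - 6P = -132 + 2P gives P* = 96, Q* = 60.
Demand choke price: P = 106; supply starts at P = 66.
CS = ½(106 − 96)(60) = 300; PS = ½(96 − 66)(60) = 900.

Total surplus = 1200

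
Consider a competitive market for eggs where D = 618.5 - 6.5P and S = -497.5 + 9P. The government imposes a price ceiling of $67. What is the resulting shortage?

Shortage = 77.5

Equilibrium price would be P* = 72, so the ceiling at 67 binds.
At P = 67: D = 618.5 − 6.5(67) = 183, S = -497.5 + 9(67) = 105.5.
Shortage = 183 − 105.5 = 77.5.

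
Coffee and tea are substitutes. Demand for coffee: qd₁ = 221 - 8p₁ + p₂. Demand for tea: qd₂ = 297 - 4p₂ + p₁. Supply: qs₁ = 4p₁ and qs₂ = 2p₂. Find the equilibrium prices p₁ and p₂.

p₁ = 1623/71, p₂ = 3785/71

Market 1: 221 - 8p₁ + p₂ = 4p₁ → 12p₁ - p₂ = 221.
Market 2: 6p₂ - p₁ = 297.
Eliminating p₂: 6×(1) + 1×(2) gives 71p₁ = 1623, so p₁ = 1623/71.
Back-substitute into (2): p₂ = (297 + 1×1623/71) / 6 = 3785/71.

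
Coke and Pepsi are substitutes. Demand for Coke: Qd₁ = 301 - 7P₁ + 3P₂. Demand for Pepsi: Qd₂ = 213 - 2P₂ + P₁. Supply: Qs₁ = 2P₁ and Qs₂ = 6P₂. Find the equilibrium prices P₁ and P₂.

P₁ = 3047/69, P₂ = 2218/69

Market 1: 301 - 7P₁ + 3P₂ = 2P₁ → 9P₁ - 3P₂ = 301.
Market 2: 8P₂ - P₁ = 213.
Eliminating P₂: 8×(1) + 3×(2) gives 69P₁ = 3047, so P₁ = 3047/69.
Back-substitute into (2): P₂ = (213 + 1×3047/69) / 8 = 2218/69.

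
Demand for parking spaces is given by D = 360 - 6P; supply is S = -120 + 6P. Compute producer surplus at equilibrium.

Equilibrium: 360 - 6P = -120 + 6P gives P* = 40, Q* = 120.
Supply starts at P = 20 (where S = 0).
PS = ½(40 − 20)(120) = 1200.

Producer surplus = 1200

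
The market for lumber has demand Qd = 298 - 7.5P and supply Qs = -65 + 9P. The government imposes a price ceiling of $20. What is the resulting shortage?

Shortage = 33

Equilibrium price would be P* = 22, so the ceiling at 20 binds.
At P = 20: Qd = 298 − 7.5(20) = 148, Qs = -65 + 9(20) = 115.
Shortage = 148 − 115 = 33.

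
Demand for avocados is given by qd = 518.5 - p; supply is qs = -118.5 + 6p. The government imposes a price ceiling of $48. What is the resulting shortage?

Equilibrium price would be p* = 91, so the ceiling at 48 binds.
At p = 48: qd = 518.5 − 1(48) = 470.5, qs = -118.5 + 6(48) = 169.5.
Shortage = 470.5 − 169.5 = 301.

Shortage = 301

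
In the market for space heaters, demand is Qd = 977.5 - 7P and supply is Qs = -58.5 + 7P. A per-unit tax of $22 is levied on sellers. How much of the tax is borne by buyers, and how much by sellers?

Pre-tax equilibrium: P* = 74, Q* = 459.5.
Tax on sellers shifts supply to Qs = -58.5 + 7(P − 22) = -212.5 + 7P.
977.5 - 7P = -212.5 + 7P gives buyer price Pb = 85; sellers receive Ps = 85 − 22 = 63.
New quantity: Q = 977.5 − 7(85) = 382.5.
Buyer burden = 85 − 74 = 11; seller burden = 74 − 63 = 11.

Buyers bear $11, sellers bear $11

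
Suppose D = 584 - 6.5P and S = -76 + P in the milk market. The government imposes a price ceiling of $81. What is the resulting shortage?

Equilibrium price would be P* = 88, so the ceiling at 81 binds.
At P = 81: D = 584 − 6.5(81) = 57.5, S = -76 + 1(81) = 5.
Shortage = 57.5 − 5 = 52.5.

Shortage = 52.5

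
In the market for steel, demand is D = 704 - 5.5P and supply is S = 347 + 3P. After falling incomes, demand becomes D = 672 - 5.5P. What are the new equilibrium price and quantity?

Original equilibrium: P* = 42, Q* = 473.
New equilibrium: 672 - 5.5P = 347 + 3P, so 325 = 8.5P and P' = 650/17; Q' = 672 − 5.5(650/17) = 7849/17.

P' = 650/17, Q' = 7849/17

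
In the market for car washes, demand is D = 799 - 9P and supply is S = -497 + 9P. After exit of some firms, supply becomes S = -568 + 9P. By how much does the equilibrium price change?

Original equilibrium: P* = 72, Q* = 151.
New equilibrium: 799 - 9P = -568 + 9P, so 1367 = 18P and P' = 1367/18; Q' = 799 − 9(1367/18) = 115.5.
Change in price: 1367/18 − 72 = 71/18.

ΔP = 71/18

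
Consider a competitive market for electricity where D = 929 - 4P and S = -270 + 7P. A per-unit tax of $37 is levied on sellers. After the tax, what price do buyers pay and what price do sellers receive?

Buyers pay 1458/11, sellers receive 1051/11

Pre-tax equilibrium: P* = 109, Q* = 493.
Tax on sellers shifts supply to S = -270 + 7(P − 37) = -529 + 7P.
929 - 4P = -529 + 7P gives buyer price Pb = 1458/11; sellers receive Ps = 1458/11 − 37 = 1051/11.
New quantity: Q = 929 − 4(1458/11) = 4387/11.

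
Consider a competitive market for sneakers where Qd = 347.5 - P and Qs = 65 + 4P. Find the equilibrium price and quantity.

Set Qd = Qs: 347.5 - P = 65 + 4P.
282.5 = 5P, so P* = 56.5.
Q* = 347.5 − 1(56.5) = 291.

P* = 56.5, Q* = 291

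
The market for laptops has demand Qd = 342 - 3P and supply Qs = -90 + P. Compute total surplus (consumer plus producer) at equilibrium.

Equilibrium: 342 - 3P = -90 + P gives P* = 108, Q* = 18.
Demand choke price: P = 114; supply starts at P = 90.
CS = ½(114 − 108)(18) = 54; PS = ½(108 − 90)(18) = 162.

Total surplus = 216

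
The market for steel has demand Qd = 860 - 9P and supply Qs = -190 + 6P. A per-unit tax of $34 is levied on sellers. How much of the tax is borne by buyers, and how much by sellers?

Buyers bear $13.6, sellers bear $20.4

Pre-tax equilibrium: P* = 70, Q* = 230.
Tax on sellers shifts supply to Qs = -190 + 6(P − 34) = -394 + 6P.
860 - 9P = -394 + 6P gives buyer price Pb = 83.6; sellers receive Ps = 83.6 − 34 = 49.6.
New quantity: Q = 860 − 9(83.6) = 107.6.
Buyer burden = 83.6 − 70 = 13.6; seller burden = 70 − 49.6 = 20.4.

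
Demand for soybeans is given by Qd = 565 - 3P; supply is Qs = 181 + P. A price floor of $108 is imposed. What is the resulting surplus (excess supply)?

Equilibrium price would be P* = 96, so the floor at 108 binds.
At P = 108: Qd = 241, Qs = 289.
Surplus = 289 − 241 = 48.

Surplus = 48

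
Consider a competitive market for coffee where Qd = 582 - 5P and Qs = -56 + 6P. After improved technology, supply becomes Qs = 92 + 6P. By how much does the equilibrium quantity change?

ΔQ = 740/11

Original equilibrium: P* = 58, Q* = 292.
New equilibrium: 582 - 5P = 92 + 6P, so 490 = 11P and P' = 490/11; Q' = 582 − 5(490/11) = 3952/11.
Change in quantity: 3952/11 − 292 = 740/11.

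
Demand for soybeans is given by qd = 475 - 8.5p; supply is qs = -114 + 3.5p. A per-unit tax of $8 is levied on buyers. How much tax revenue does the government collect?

Tax revenue = 911/3

Pre-tax equilibrium: p* = 589/12, q* = 1387/24.
Tax on buyers shifts demand to qd = 475 − 8.5(p + 8) = 407 - 8.5p.
407 - 8.5p = -114 + 3.5p gives seller price ps = 521/12; buyers pay pb = 521/12 + 8 = 617/12.
New quantity: q = 475 − 8.5(617/12) = 911/24.
Revenue = 8 × 911/24 = 911/3.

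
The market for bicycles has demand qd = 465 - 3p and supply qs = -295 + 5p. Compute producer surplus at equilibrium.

Equilibrium: 465 - 3p = -295 + 5p gives p* = 95, q* = 180.
Supply starts at p = 59 (where qs = 0).
PS = ½(95 − 59)(180) = 3240.

Producer surplus = 3240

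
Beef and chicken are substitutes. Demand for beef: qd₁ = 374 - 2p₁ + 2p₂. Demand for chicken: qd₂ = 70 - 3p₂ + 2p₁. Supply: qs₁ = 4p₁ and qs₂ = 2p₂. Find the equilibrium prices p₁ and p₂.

Market 1: 374 - 2p₁ + 2p₂ = 4p₁ → 6p₁ - 2p₂ = 374.
Market 2: 5p₂ - 2p₁ = 70.
Eliminating p₂: 5×(1) + 2×(2) gives 26p₁ = 2010, so p₁ = 1005/13.
Back-substitute into (2): p₂ = (70 + 2×1005/13) / 5 = 584/13.

p₁ = 1005/13, p₂ = 584/13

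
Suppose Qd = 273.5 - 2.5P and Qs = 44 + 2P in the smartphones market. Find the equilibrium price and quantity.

P* = 51, Q* = 146

Set Qd = Qs: 273.5 - 2.5P = 44 + 2P.
229.5 = 4.5P, so P* = 51.
Q* = 273.5 − 2.5(51) = 146.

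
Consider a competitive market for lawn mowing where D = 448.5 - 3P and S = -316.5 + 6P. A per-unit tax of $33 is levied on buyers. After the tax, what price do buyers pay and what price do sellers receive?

Buyers pay $107, sellers receive $74

Pre-tax equilibrium: P* = 85, Q* = 193.5.
Tax on buyers shifts demand to D = 448.5 − 3(P + 33) = 349.5 - 3P.
349.5 - 3P = -316.5 + 6P gives seller price Ps = 74; buyers pay Pb = 74 + 33 = 107.
New quantity: Q = 448.5 − 3(107) = 127.5.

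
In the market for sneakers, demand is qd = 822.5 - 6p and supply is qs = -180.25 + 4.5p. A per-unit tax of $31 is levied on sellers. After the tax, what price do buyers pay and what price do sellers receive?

Buyers pay 1523/14, sellers receive 1089/14

Pre-tax equilibrium: p* = 95.5, q* = 249.5.
Tax on sellers shifts supply to qs = -180.25 + 4.5(p − 31) = -319.75 + 4.5p.
822.5 - 6p = -319.75 + 4.5p gives buyer price pb = 1523/14; sellers receive ps = 1523/14 − 31 = 1089/14.
New quantity: q = 822.5 − 6(1523/14) = 2377/14.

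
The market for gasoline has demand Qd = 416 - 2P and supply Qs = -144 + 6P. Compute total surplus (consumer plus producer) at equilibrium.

Total surplus = 25392

Equilibrium: 416 - 2P = -144 + 6P gives P* = 70, Q* = 276.
Demand choke price: P = 208; supply starts at P = 24.
CS = ½(208 − 70)(276) = 19044; PS = ½(70 − 24)(276) = 6348.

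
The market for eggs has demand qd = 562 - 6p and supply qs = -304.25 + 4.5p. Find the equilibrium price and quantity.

p* = 82.5, q* = 67

Set qd = qs: 562 - 6p = -304.25 + 4.5p.
866.25 = 10.5p, so p* = 82.5.
q* = 562 − 6(82.5) = 67.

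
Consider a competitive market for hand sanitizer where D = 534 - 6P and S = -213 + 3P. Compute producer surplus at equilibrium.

Producer surplus = 216

Equilibrium: 534 - 6P = -213 + 3P gives P* = 83, Q* = 36.
Supply starts at P = 71 (where S = 0).
PS = ½(83 − 71)(36) = 216.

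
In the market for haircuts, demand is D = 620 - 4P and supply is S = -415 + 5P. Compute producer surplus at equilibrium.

Producer surplus = 2560

Equilibrium: 620 - 4P = -415 + 5P gives P* = 115, Q* = 160.
Supply starts at P = 83 (where S = 0).
PS = ½(115 − 83)(160) = 2560.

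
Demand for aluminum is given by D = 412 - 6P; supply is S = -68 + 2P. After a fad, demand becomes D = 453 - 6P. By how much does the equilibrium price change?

ΔP = 5.125

Original equilibrium: P* = 60, Q* = 52.
New equilibrium: 453 - 6P = -68 + 2P, so 521 = 8P and P' = 65.125; Q' = 453 − 6(65.125) = 62.25.
Change in price: 65.125 − 60 = 5.125.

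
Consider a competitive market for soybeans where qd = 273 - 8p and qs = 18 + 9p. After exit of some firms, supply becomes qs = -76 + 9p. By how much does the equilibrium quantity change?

Δq = -752/17

Original equilibrium: p* = 15, q* = 153.
New equilibrium: 273 - 8p = -76 + 9p, so 349 = 17p and p' = 349/17; q' = 273 − 8(349/17) = 1849/17.
Change in quantity: 1849/17 − 153 = -752/17.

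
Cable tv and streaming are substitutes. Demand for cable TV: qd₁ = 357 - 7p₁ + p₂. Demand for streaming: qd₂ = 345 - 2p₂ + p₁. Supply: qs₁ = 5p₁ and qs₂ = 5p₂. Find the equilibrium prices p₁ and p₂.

p₁ = 2844/83, p₂ = 4497/83

Market 1: 357 - 7p₁ + p₂ = 5p₁ → 12p₁ - p₂ = 357.
Market 2: 7p₂ - p₁ = 345.
Eliminating p₂: 7×(1) + 1×(2) gives 83p₁ = 2844, so p₁ = 2844/83.
Back-substitute into (2): p₂ = (345 + 1×2844/83) / 7 = 4497/83.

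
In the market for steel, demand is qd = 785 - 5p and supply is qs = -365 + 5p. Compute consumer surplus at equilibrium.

Consumer surplus = 4410

Equilibrium: 785 - 5p = -365 + 5p gives p* = 115, q* = 210.
Demand choke price (qd = 0): p = 157.
CS = ½(157 − 115)(210) = 4410.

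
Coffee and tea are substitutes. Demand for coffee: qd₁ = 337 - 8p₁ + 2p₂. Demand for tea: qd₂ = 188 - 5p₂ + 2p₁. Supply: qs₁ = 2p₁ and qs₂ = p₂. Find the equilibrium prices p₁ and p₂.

Market 1: 337 - 8p₁ + 2p₂ = 2p₁ → 10p₁ - 2p₂ = 337.
Market 2: 6p₂ - 2p₁ = 188.
Eliminating p₂: 6×(1) + 2×(2) gives 56p₁ = 2398, so p₁ = 1199/28.
Back-substitute into (2): p₂ = (188 + 2×1199/28) / 6 = 1277/28.

p₁ = 1199/28, p₂ = 1277/28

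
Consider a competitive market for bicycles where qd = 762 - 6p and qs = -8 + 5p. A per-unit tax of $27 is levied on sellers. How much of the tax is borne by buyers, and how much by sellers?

Pre-tax equilibrium: p* = 70, q* = 342.
Tax on sellers shifts supply to qs = -8 + 5(p − 27) = -143 + 5p.
762 - 6p = -143 + 5p gives buyer price pb = 905/11; sellers receive ps = 905/11 − 27 = 608/11.
New quantity: q = 762 − 6(905/11) = 2952/11.
Buyer burden = 905/11 − 70 = 135/11; seller burden = 70 − 608/11 = 162/11.

Buyers bear 135/11, sellers bear 162/11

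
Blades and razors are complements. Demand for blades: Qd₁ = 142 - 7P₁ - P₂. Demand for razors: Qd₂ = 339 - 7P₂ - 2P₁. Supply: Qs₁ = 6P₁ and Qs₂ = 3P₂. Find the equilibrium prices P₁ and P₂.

Market 1: 142 - 7P₁ - P₂ = 6P₁ → 13P₁ + P₂ = 142.
Market 2: 10P₂ + 2P₁ = 339.
Eliminating P₂: 10×(1) − 1×(2) gives 128P₁ = 1081, so P₁ = 8.4453125.
Back-substitute into (2): P₂ = (339 − 2×8.4453125) / 10 = 32.2109375.

P₁ = 8.4453125, P₂ = 32.2109375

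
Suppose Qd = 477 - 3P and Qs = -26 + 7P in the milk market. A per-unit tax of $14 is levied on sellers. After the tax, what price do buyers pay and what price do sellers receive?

Buyers pay $60.1, sellers receive $46.1

Pre-tax equilibrium: P* = 50.3, Q* = 326.1.
Tax on sellers shifts supply to Qs = -26 + 7(P − 14) = -124 + 7P.
477 - 3P = -124 + 7P gives buyer price Pb = 60.1; sellers receive Ps = 60.1 − 14 = 46.1.
New quantity: Q = 477 − 3(60.1) = 296.7.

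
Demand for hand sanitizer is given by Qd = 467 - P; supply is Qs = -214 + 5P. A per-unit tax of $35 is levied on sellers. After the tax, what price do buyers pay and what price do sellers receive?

Pre-tax equilibrium: P* = 113.5, Q* = 353.5.
Tax on sellers shifts supply to Qs = -214 + 5(P − 35) = -389 + 5P.
467 - P = -389 + 5P gives buyer price Pb = 428/3; sellers receive Ps = 428/3 − 35 = 323/3.
New quantity: Q = 467 − 1(428/3) = 973/3.

Buyers pay 428/3, sellers receive 323/3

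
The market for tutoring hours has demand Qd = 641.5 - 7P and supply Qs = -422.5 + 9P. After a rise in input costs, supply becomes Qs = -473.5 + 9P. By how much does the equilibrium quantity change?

Original equilibrium: P* = 66.5, Q* = 176.
New equilibrium: 641.5 - 7P = -473.5 + 9P, so 1115 = 16P and P' = 69.6875; Q' = 641.5 − 7(69.6875) = 153.6875.
Change in quantity: 153.6875 − 176 = -22.3125.

ΔQ = -22.3125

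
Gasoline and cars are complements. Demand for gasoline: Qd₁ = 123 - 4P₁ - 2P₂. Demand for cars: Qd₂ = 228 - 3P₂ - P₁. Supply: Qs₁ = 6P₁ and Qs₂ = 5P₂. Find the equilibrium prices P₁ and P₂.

Market 1: 123 - 4P₁ - 2P₂ = 6P₁ → 10P₁ + 2P₂ = 123.
Market 2: 8P₂ + P₁ = 228.
Eliminating P₂: 8×(1) − 2×(2) gives 78P₁ = 528, so P₁ = 88/13.
Back-substitute into (2): P₂ = (228 − 1×88/13) / 8 = 719/26.

P₁ = 88/13, P₂ = 719/26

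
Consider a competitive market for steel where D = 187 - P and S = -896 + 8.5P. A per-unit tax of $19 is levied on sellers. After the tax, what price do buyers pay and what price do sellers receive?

Pre-tax equilibrium: P* = 114, Q* = 73.
Tax on sellers shifts supply to S = -896 + 8.5(P − 19) = -1057.5 + 8.5P.
187 - P = -1057.5 + 8.5P gives buyer price Pb = 131; sellers receive Ps = 131 − 19 = 112.
New quantity: Q = 187 − 1(131) = 56.

Buyers pay $131, sellers receive $112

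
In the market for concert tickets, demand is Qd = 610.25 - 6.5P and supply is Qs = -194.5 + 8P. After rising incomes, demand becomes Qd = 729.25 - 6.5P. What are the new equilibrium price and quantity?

Original equilibrium: P* = 55.5, Q* = 249.5.
New equilibrium: 729.25 - 6.5P = -194.5 + 8P, so 923.75 = 14.5P and P' = 3695/58; Q' = 729.25 − 6.5(3695/58) = 18279/58.

P' = 3695/58, Q' = 18279/58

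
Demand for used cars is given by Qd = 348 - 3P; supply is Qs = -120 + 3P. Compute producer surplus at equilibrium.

Equilibrium: 348 - 3P = -120 + 3P gives P* = 78, Q* = 114.
Supply starts at P = 40 (where Qs = 0).
PS = ½(78 − 40)(114) = 2166.

Producer surplus = 2166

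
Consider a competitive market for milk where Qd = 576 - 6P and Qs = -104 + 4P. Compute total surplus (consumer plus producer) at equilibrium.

Equilibrium: 576 - 6P = -104 + 4P gives P* = 68, Q* = 168.
Demand choke price: P = 96; supply starts at P = 26.
CS = ½(96 − 68)(168) = 2352; PS = ½(68 − 26)(168) = 3528.

Total surplus = 5880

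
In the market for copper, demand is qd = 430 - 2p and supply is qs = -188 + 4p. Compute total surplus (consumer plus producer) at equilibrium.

Equilibrium: 430 - 2p = -188 + 4p gives p* = 103, q* = 224.
Demand choke price: p = 215; supply starts at p = 47.
CS = ½(215 − 103)(224) = 12544; PS = ½(103 − 47)(224) = 6272.

Total surplus = 18816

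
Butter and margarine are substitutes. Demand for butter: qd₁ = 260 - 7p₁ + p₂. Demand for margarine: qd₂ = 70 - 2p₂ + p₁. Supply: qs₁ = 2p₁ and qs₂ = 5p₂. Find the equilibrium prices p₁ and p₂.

p₁ = 945/31, p₂ = 445/31

Market 1: 260 - 7p₁ + p₂ = 2p₁ → 9p₁ - p₂ = 260.
Market 2: 7p₂ - p₁ = 70.
Eliminating p₂: 7×(1) + 1×(2) gives 62p₁ = 1890, so p₁ = 945/31.
Back-substitute into (2): p₂ = (70 + 1×945/31) / 7 = 445/31.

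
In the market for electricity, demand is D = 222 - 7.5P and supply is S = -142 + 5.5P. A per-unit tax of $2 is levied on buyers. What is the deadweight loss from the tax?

Pre-tax equilibrium: P* = 28, Q* = 12.
Tax on buyers shifts demand to D = 222 − 7.5(P + 2) = 207 - 7.5P.
207 - 7.5P = -142 + 5.5P gives seller price Ps = 349/13; buyers pay Pb = 349/13 + 2 = 375/13.
New quantity: Q = 222 − 7.5(375/13) = 147/26.
DWL = ½ × 2 × (12 − 147/26) = 165/26.

Deadweight loss = 165/26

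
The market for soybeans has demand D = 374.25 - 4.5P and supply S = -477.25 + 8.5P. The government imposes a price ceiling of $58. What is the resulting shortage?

Shortage = 97.5

Equilibrium price would be P* = 65.5, so the ceiling at 58 binds.
At P = 58: D = 374.25 − 4.5(58) = 113.25, S = -477.25 + 8.5(58) = 15.75.
Shortage = 113.25 − 15.75 = 97.5.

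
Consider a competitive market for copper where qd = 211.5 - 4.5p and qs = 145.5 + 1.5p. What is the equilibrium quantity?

q* = 162

Set qd = qs: 211.5 - 4.5p = 145.5 + 1.5p.
66 = 6p, so p* = 11.
q* = 211.5 − 4.5(11) = 162.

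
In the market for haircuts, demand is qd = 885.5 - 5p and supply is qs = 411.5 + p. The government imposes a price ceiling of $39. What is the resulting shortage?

Shortage = 240

Equilibrium price would be p* = 79, so the ceiling at 39 binds.
At p = 39: qd = 885.5 − 5(39) = 690.5, qs = 411.5 + 1(39) = 450.5.
Shortage = 690.5 − 450.5 = 240.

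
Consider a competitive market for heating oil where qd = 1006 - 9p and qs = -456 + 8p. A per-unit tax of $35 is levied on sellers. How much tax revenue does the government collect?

Tax revenue = 49840/17

Pre-tax equilibrium: p* = 86, q* = 232.
Tax on sellers shifts supply to qs = -456 + 8(p − 35) = -736 + 8p.
1006 - 9p = -736 + 8p gives buyer price pb = 1742/17; sellers receive ps = 1742/17 − 35 = 1147/17.
New quantity: q = 1006 − 9(1742/17) = 1424/17.
Revenue = 35 × 1424/17 = 49840/17.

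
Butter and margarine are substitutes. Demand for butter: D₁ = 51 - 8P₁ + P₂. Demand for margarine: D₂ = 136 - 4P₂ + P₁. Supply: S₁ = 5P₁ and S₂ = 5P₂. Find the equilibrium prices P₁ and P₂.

Market 1: 51 - 8P₁ + P₂ = 5P₁ → 13P₁ - P₂ = 51.
Market 2: 9P₂ - P₁ = 136.
Eliminating P₂: 9×(1) + 1×(2) gives 116P₁ = 595, so P₁ = 595/116.
Back-substitute into (2): P₂ = (136 + 1×595/116) / 9 = 1819/116.

P₁ = 595/116, P₂ = 1819/116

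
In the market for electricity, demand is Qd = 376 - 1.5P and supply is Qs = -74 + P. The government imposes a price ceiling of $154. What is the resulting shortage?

Equilibrium price would be P* = 180, so the ceiling at 154 binds.
At P = 154: Qd = 376 − 1.5(154) = 145, Qs = -74 + 1(154) = 80.
Shortage = 145 − 80 = 65.

Shortage = 65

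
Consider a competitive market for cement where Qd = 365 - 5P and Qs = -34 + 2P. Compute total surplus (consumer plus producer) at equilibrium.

Total surplus = 2240

Equilibrium: 365 - 5P = -34 + 2P gives P* = 57, Q* = 80.
Demand choke price: P = 73; supply starts at P = 17.
CS = ½(73 − 57)(80) = 640; PS = ½(57 − 17)(80) = 1600.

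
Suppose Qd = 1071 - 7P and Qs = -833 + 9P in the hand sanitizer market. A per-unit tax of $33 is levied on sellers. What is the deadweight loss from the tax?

Deadweight loss = 2143.96875

Pre-tax equilibrium: P* = 119, Q* = 238.
Tax on sellers shifts supply to Qs = -833 + 9(P − 33) = -1130 + 9P.
1071 - 7P = -1130 + 9P gives buyer price Pb = 137.5625; sellers receive Ps = 137.5625 − 33 = 104.5625.
New quantity: Q = 1071 − 7(137.5625) = 108.0625.
DWL = ½ × 33 × (238 − 108.0625) = 2143.96875.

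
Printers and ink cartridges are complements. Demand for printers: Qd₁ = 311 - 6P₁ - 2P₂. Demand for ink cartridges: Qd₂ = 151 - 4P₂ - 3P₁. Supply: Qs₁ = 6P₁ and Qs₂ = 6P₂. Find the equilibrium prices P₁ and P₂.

Market 1: 311 - 6P₁ - 2P₂ = 6P₁ → 12P₁ + 2P₂ = 311.
Market 2: 10P₂ + 3P₁ = 151.
Eliminating P₂: 10×(1) − 2×(2) gives 114P₁ = 2808, so P₁ = 468/19.
Back-substitute into (2): P₂ = (151 − 3×468/19) / 10 = 293/38.

P₁ = 468/19, P₂ = 293/38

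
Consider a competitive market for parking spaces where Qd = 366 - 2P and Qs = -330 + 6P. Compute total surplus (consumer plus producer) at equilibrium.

Total surplus = 12288

Equilibrium: 366 - 2P = -330 + 6P gives P* = 87, Q* = 192.
Demand choke price: P = 183; supply starts at P = 55.
CS = ½(183 − 87)(192) = 9216; PS = ½(87 − 55)(192) = 3072.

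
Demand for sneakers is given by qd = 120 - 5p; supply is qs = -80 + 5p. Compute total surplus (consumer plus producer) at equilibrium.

Total surplus = 80

Equilibrium: 120 - 5p = -80 + 5p gives p* = 20, q* = 20.
Demand choke price: p = 24; supply starts at p = 16.
CS = ½(24 − 20)(20) = 40; PS = ½(20 − 16)(20) = 40.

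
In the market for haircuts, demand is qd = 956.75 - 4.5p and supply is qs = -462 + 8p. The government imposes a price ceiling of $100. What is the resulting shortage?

Shortage = 168.75

Equilibrium price would be p* = 113.5, so the ceiling at 100 binds.
At p = 100: qd = 956.75 − 4.5(100) = 506.75, qs = -462 + 8(100) = 338.
Shortage = 506.75 − 338 = 168.75.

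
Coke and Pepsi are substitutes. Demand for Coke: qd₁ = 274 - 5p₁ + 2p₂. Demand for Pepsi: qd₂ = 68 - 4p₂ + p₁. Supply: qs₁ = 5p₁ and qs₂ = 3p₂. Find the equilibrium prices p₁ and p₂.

Market 1: 274 - 5p₁ + 2p₂ = 5p₁ → 10p₁ - 2p₂ = 274.
Market 2: 7p₂ - p₁ = 68.
Eliminating p₂: 7×(1) + 2×(2) gives 68p₁ = 2054, so p₁ = 1027/34.
Back-substitute into (2): p₂ = (68 + 1×1027/34) / 7 = 477/34.

p₁ = 1027/34, p₂ = 477/34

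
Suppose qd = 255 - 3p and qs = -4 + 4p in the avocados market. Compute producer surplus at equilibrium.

Equilibrium: 255 - 3p = -4 + 4p gives p* = 37, q* = 144.
Supply starts at p = 1 (where qs = 0).
PS = ½(37 − 1)(144) = 2592.

Producer surplus = 2592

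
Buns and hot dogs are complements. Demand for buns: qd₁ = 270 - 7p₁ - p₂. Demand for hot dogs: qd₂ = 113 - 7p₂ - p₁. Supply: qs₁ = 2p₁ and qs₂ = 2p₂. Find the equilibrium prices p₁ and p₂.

Market 1: 270 - 7p₁ - p₂ = 2p₁ → 9p₁ + p₂ = 270.
Market 2: 9p₂ + p₁ = 113.
Eliminating p₂: 9×(1) − 1×(2) gives 80p₁ = 2317, so p₁ = 28.9625.
Back-substitute into (2): p₂ = (113 − 1×28.9625) / 9 = 9.3375.

p₁ = 28.9625, p₂ = 9.3375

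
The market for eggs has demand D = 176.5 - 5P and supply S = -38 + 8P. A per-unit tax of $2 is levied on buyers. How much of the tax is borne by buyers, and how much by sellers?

Pre-tax equilibrium: P* = 16.5, Q* = 94.
Tax on buyers shifts demand to D = 176.5 − 5(P + 2) = 166.5 - 5P.
166.5 - 5P = -38 + 8P gives seller price Ps = 409/26; buyers pay Pb = 409/26 + 2 = 461/26.
New quantity: Q = 176.5 − 5(461/26) = 1142/13.
Buyer burden = 461/26 − 16.5 = 16/13; seller burden = 16.5 − 409/26 = 10/13.

Buyers bear 16/13, sellers bear 10/13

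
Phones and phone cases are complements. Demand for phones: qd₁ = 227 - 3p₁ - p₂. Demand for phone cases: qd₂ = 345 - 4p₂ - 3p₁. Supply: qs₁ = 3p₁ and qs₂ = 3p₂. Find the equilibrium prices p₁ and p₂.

p₁ = 1244/39, p₂ = 463/13

Market 1: 227 - 3p₁ - p₂ = 3p₁ → 6p₁ + p₂ = 227.
Market 2: 7p₂ + 3p₁ = 345.
Eliminating p₂: 7×(1) − 1×(2) gives 39p₁ = 1244, so p₁ = 1244/39.
Back-substitute into (2): p₂ = (345 − 3×1244/39) / 7 = 463/13.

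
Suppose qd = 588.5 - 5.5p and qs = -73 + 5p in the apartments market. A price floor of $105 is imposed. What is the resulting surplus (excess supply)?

Equilibrium price would be p* = 63, so the floor at 105 binds.
At p = 105: qd = 11, qs = 452.
Surplus = 452 − 11 = 441.

Surplus = 441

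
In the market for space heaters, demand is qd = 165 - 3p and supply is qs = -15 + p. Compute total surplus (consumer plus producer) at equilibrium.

Total surplus = 600

Equilibrium: 165 - 3p = -15 + p gives p* = 45, q* = 30.
Demand choke price: p = 55; supply starts at p = 15.
CS = ½(55 − 45)(30) = 150; PS = ½(45 − 15)(30) = 450.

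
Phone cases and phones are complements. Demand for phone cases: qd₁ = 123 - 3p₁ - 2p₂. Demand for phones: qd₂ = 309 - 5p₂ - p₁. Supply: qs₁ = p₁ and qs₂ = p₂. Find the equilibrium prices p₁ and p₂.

Market 1: 123 - 3p₁ - 2p₂ = p₁ → 4p₁ + 2p₂ = 123.
Market 2: 6p₂ + p₁ = 309.
Eliminating p₂: 6×(1) − 2×(2) gives 22p₁ = 120, so p₁ = 60/11.
Back-substitute into (2): p₂ = (309 − 1×60/11) / 6 = 1113/22.

p₁ = 60/11, p₂ = 1113/22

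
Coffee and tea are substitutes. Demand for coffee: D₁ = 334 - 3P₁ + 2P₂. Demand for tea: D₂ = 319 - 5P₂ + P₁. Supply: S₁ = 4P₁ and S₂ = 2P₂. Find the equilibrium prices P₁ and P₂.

Market 1: 334 - 3P₁ + 2P₂ = 4P₁ → 7P₁ - 2P₂ = 334.
Market 2: 7P₂ - P₁ = 319.
Eliminating P₂: 7×(1) + 2×(2) gives 47P₁ = 2976, so P₁ = 2976/47.
Back-substitute into (2): P₂ = (319 + 1×2976/47) / 7 = 2567/47.

P₁ = 2976/47, P₂ = 2567/47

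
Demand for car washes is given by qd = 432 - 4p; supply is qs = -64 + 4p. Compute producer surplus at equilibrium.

Producer surplus = 4232

Equilibrium: 432 - 4p = -64 + 4p gives p* = 62, q* = 184.
Supply starts at p = 16 (where qs = 0).
PS = ½(62 − 16)(184) = 4232.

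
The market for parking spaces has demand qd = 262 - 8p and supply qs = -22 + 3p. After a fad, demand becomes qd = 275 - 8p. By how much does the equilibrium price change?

Original equilibrium: p* = 284/11, q* = 610/11.
New equilibrium: 275 - 8p = -22 + 3p, so 297 = 11p and p' = 27; q' = 275 − 8(27) = 59.
Change in price: 27 − 284/11 = 13/11.

Δp = 13/11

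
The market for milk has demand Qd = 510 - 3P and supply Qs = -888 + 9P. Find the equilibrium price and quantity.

P* = 116.5, Q* = 160.5

Set Qd = Qs: 510 - 3P = -888 + 9P.
1398 = 12P, so P* = 116.5.
Q* = 510 − 3(116.5) = 160.5.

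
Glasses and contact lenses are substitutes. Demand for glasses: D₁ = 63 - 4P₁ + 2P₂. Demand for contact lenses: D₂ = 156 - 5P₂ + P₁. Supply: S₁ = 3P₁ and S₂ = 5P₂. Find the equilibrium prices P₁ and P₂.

P₁ = 471/34, P₂ = 1155/68

Market 1: 63 - 4P₁ + 2P₂ = 3P₁ → 7P₁ - 2P₂ = 63.
Market 2: 10P₂ - P₁ = 156.
Eliminating P₂: 10×(1) + 2×(2) gives 68P₁ = 942, so P₁ = 471/34.
Back-substitute into (2): P₂ = (156 + 1×471/34) / 10 = 1155/68.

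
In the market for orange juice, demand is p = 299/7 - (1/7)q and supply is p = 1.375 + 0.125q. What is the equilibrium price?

Set the two price expressions equal: 299/7 - (1/7)q = 1.375 + 0.125q.
2315/56 = (15/56)q, so q* = 463/3.
p* = 299/7 − (1/7)(463/3) = 62/3.

p* = 62/3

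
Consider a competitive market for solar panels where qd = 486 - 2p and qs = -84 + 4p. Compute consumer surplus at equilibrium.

Consumer surplus = 21904

Equilibrium: 486 - 2p = -84 + 4p gives p* = 95, q* = 296.
Demand choke price (qd = 0): p = 243.
CS = ½(243 − 95)(296) = 21904.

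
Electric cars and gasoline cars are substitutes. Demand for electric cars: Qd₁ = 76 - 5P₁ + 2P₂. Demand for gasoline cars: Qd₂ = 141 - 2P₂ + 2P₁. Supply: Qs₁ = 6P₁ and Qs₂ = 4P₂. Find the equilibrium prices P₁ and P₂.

P₁ = 369/31, P₂ = 1703/62

Market 1: 76 - 5P₁ + 2P₂ = 6P₁ → 11P₁ - 2P₂ = 76.
Market 2: 6P₂ - 2P₁ = 141.
Eliminating P₂: 6×(1) + 2×(2) gives 62P₁ = 738, so P₁ = 369/31.
Back-substitute into (2): P₂ = (141 + 2×369/31) / 6 = 1703/62.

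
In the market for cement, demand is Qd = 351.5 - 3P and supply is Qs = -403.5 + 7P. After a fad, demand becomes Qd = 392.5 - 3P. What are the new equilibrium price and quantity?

P' = 79.6, Q' = 153.7

Original equilibrium: P* = 75.5, Q* = 125.
New equilibrium: 392.5 - 3P = -403.5 + 7P, so 796 = 10P and P' = 79.6; Q' = 392.5 − 3(79.6) = 153.7.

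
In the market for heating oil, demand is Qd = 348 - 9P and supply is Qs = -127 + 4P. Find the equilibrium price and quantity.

Set Qd = Qs: 348 - 9P = -127 + 4P.
475 = 13P, so P* = 475/13.
Q* = 348 − 9(475/13) = 249/13.

P* = 475/13, Q* = 249/13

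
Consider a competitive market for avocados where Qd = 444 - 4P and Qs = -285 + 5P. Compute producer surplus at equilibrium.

Producer surplus = 1440

Equilibrium: 444 - 4P = -285 + 5P gives P* = 81, Q* = 120.
Supply starts at P = 57 (where Qs = 0).
PS = ½(81 − 57)(120) = 1440.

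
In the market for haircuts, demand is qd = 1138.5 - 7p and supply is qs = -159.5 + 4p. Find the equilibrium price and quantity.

p* = 118, q* = 312.5

Set qd = qs: 1138.5 - 7p = -159.5 + 4p.
1298 = 11p, so p* = 118.
q* = 1138.5 − 7(118) = 312.5.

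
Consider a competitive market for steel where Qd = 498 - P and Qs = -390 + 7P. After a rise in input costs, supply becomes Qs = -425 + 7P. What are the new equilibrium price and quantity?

P' = 115.375, Q' = 382.625

Original equilibrium: P* = 111, Q* = 387.
New equilibrium: 498 - P = -425 + 7P, so 923 = 8P and P' = 115.375; Q' = 498 − 1(115.375) = 382.625.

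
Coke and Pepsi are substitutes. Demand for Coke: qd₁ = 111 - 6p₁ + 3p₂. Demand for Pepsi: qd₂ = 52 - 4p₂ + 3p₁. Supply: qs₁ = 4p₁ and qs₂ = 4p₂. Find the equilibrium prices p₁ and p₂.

Market 1: 111 - 6p₁ + 3p₂ = 4p₁ → 10p₁ - 3p₂ = 111.
Market 2: 8p₂ - 3p₁ = 52.
Eliminating p₂: 8×(1) + 3×(2) gives 71p₁ = 1044, so p₁ = 1044/71.
Back-substitute into (2): p₂ = (52 + 3×1044/71) / 8 = 853/71.

p₁ = 1044/71, p₂ = 853/71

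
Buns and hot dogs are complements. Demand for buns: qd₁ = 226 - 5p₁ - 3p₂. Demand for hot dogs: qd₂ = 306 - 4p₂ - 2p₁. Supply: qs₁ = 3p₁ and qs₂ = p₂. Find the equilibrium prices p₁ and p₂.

Market 1: 226 - 5p₁ - 3p₂ = 3p₁ → 8p₁ + 3p₂ = 226.
Market 2: 5p₂ + 2p₁ = 306.
Eliminating p₂: 5×(1) − 3×(2) gives 34p₁ = 212, so p₁ = 106/17.
Back-substitute into (2): p₂ = (306 − 2×106/17) / 5 = 998/17.

p₁ = 106/17, p₂ = 998/17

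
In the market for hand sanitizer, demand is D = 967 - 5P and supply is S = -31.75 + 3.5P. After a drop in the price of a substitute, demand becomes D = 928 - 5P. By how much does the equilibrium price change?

Original equilibrium: P* = 117.5, Q* = 379.5.
New equilibrium: 928 - 5P = -31.75 + 3.5P, so 959.75 = 8.5P and P' = 3839/34; Q' = 928 − 5(3839/34) = 12357/34.
Change in price: 3839/34 − 117.5 = -78/17.

ΔP = -78/17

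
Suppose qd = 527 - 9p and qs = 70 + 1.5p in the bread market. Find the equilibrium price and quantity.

Set qd = qs: 527 - 9p = 70 + 1.5p.
457 = 10.5p, so p* = 914/21.
q* = 527 − 9(914/21) = 947/7.

p* = 914/21, q* = 947/7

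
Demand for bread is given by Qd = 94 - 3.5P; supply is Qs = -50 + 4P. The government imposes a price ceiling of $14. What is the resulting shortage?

Shortage = 39

Equilibrium price would be P* = 19.2, so the ceiling at 14 binds.
At P = 14: Qd = 94 − 3.5(14) = 45, Qs = -50 + 4(14) = 6.
Shortage = 45 − 6 = 39.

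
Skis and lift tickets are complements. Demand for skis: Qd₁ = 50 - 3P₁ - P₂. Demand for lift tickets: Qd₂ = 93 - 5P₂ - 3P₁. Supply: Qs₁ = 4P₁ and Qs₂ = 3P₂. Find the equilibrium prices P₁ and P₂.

P₁ = 307/53, P₂ = 501/53

Market 1: 50 - 3P₁ - P₂ = 4P₁ → 7P₁ + P₂ = 50.
Market 2: 8P₂ + 3P₁ = 93.
Eliminating P₂: 8×(1) − 1×(2) gives 53P₁ = 307, so P₁ = 307/53.
Back-substitute into (2): P₂ = (93 − 3×307/53) / 8 = 501/53.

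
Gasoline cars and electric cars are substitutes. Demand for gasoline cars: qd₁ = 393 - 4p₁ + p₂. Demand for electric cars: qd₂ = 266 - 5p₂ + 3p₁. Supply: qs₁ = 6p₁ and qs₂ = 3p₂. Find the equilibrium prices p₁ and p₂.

p₁ = 310/7, p₂ = 349/7

Market 1: 393 - 4p₁ + p₂ = 6p₁ → 10p₁ - p₂ = 393.
Market 2: 8p₂ - 3p₁ = 266.
Eliminating p₂: 8×(1) + 1×(2) gives 77p₁ = 3410, so p₁ = 310/7.
Back-substitute into (2): p₂ = (266 + 3×310/7) / 8 = 349/7.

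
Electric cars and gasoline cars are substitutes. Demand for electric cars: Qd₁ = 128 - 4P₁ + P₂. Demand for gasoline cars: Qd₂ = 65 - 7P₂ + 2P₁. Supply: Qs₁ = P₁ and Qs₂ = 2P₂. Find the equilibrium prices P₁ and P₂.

Market 1: 128 - 4P₁ + P₂ = P₁ → 5P₁ - P₂ = 128.
Market 2: 9P₂ - 2P₁ = 65.
Eliminating P₂: 9×(1) + 1×(2) gives 43P₁ = 1217, so P₁ = 1217/43.
Back-substitute into (2): P₂ = (65 + 2×1217/43) / 9 = 581/43.

P₁ = 1217/43, P₂ = 581/43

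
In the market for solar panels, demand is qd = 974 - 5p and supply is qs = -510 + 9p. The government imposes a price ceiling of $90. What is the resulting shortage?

Shortage = 224

Equilibrium price would be p* = 106, so the ceiling at 90 binds.
At p = 90: qd = 974 − 5(90) = 524, qs = -510 + 9(90) = 300.
Shortage = 524 − 300 = 224.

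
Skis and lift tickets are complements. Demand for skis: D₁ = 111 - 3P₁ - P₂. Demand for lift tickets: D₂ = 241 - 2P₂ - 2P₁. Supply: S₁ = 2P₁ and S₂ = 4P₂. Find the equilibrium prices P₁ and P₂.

Market 1: 111 - 3P₁ - P₂ = 2P₁ → 5P₁ + P₂ = 111.
Market 2: 6P₂ + 2P₁ = 241.
Eliminating P₂: 6×(1) − 1×(2) gives 28P₁ = 425, so P₁ = 425/28.
Back-substitute into (2): P₂ = (241 − 2×425/28) / 6 = 983/28.

P₁ = 425/28, P₂ = 983/28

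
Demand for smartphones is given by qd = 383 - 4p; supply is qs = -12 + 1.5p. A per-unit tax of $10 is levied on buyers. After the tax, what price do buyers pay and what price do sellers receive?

Buyers pay 820/11, sellers receive 710/11

Pre-tax equilibrium: p* = 790/11, q* = 1053/11.
Tax on buyers shifts demand to qd = 383 − 4(p + 10) = 343 - 4p.
343 - 4p = -12 + 1.5p gives seller price ps = 710/11; buyers pay pb = 710/11 + 10 = 820/11.
New quantity: q = 383 − 4(820/11) = 933/11.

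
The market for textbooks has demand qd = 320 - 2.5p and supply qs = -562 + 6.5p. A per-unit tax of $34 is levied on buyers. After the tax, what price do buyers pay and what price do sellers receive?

Pre-tax equilibrium: p* = 98, q* = 75.
Tax on buyers shifts demand to qd = 320 − 2.5(p + 34) = 235 - 2.5p.
235 - 2.5p = -562 + 6.5p gives seller price ps = 797/9; buyers pay pb = 797/9 + 34 = 1103/9.
New quantity: q = 320 − 2.5(1103/9) = 245/18.

Buyers pay 1103/9, sellers receive 797/9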